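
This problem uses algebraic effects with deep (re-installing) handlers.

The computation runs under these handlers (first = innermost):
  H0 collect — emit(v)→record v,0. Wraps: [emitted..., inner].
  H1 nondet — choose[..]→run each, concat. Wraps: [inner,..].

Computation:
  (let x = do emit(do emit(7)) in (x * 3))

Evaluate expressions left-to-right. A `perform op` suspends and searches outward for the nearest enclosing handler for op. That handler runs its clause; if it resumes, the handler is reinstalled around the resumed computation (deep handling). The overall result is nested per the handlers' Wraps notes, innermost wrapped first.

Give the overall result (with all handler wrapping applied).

Evaluation trace:
emit(7) @ H0 ⇒ out+=7
emit(0) @ H0 ⇒ out+=0
H0 returns [7, 0, 0]
H1 returns [[7, 0, 0]]
= [[7, 0, 0]]

Answer: [[7, 0, 0]]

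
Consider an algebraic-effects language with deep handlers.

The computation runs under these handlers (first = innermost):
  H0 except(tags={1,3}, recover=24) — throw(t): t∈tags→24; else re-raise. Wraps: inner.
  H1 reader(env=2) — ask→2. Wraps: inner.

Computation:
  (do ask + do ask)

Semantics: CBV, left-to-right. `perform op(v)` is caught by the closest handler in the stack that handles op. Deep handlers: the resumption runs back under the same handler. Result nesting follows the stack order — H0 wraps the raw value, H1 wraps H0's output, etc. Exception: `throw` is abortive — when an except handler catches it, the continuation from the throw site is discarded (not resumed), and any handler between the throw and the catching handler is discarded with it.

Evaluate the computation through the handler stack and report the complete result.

Evaluation trace:
ask @ H1 ⇒ 2
ask @ H1 ⇒ 2
H0 returns 4
H1 returns 4
= 4

Answer: 4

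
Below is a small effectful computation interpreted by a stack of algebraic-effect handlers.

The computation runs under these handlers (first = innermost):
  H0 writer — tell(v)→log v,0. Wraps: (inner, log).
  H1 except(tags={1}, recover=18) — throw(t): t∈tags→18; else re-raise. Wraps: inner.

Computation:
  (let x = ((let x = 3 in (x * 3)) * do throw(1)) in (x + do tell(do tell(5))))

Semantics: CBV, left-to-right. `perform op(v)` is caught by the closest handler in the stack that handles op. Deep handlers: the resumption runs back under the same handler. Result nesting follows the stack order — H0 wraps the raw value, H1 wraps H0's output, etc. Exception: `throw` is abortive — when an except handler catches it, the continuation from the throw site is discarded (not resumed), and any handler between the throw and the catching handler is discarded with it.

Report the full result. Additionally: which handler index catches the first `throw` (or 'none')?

Step-by-step:
throw(1) @ H1 caught ⇒ 18
= 18

Answer: 18 ; first throw caught by: H1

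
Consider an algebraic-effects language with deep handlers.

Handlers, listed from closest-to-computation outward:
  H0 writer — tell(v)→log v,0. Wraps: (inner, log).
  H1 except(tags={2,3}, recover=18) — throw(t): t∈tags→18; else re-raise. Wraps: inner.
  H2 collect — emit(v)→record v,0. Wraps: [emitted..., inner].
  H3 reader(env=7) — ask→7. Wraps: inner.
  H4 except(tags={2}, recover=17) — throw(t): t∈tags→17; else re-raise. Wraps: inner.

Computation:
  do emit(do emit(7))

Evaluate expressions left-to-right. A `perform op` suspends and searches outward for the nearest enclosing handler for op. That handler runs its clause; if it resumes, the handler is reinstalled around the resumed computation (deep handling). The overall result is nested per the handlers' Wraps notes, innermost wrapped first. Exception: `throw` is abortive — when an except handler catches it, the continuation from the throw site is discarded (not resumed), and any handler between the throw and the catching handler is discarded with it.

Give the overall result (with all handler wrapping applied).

Working:
emit(7) @ H2 ⇒ out+=7
emit(0) @ H2 ⇒ out+=0
H0 returns (0, ())
H1 returns (0, ())
H2 returns [7, 0, (0, ())]
H3 returns [7, 0, (0, ())]
H4 returns [7, 0, (0, ())]
= [7, 0, (0, ())]

Answer: [7, 0, (0, ())]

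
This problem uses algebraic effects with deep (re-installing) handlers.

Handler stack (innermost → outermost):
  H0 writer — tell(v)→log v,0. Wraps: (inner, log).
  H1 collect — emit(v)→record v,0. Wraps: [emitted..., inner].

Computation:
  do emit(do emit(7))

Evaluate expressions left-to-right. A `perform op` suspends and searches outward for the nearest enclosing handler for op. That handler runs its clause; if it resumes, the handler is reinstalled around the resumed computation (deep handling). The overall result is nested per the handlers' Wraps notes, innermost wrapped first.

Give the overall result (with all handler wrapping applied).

Answer: [7, 0, (0, ())]

Evaluation trace:
emit(7) @ H1 ⇒ out+=7
emit(0) @ H1 ⇒ out+=0
H0 returns (0, ())
H1 returns [7, 0, (0, ())]
= [7, 0, (0, ())]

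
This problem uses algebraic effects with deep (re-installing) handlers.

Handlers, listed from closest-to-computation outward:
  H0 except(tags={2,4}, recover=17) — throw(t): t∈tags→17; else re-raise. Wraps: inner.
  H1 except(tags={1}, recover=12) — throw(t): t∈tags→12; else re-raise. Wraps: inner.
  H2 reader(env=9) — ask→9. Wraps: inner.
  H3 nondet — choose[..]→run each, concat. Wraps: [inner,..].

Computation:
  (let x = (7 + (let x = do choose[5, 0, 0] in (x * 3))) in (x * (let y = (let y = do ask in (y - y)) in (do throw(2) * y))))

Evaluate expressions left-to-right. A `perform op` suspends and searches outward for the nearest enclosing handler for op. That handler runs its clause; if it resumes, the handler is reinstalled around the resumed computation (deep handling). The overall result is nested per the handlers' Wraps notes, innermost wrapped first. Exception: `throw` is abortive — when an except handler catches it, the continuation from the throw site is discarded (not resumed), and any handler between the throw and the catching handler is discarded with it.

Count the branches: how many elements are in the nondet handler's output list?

Evaluation trace:
choose[5, 0, 0] @ H3
  branch[0] choose=5:
    ask @ H2 ⇒ 9
    throw(2) @ H0 caught ⇒ 17
    H1 returns 17
    H2 returns 17
    H3 returns [17]
  branch[1] choose=0:
    ask @ H2 ⇒ 9
    throw(2) @ H0 caught ⇒ 17
    H1 returns 17
    H2 returns 17
    H3 returns [17]
  branch[2] choose=0:
    ask @ H2 ⇒ 9
    throw(2) @ H0 caught ⇒ 17
    H1 returns 17
    H2 returns 17
    H3 returns [17]
= [17, 17, 17]

Answer: 3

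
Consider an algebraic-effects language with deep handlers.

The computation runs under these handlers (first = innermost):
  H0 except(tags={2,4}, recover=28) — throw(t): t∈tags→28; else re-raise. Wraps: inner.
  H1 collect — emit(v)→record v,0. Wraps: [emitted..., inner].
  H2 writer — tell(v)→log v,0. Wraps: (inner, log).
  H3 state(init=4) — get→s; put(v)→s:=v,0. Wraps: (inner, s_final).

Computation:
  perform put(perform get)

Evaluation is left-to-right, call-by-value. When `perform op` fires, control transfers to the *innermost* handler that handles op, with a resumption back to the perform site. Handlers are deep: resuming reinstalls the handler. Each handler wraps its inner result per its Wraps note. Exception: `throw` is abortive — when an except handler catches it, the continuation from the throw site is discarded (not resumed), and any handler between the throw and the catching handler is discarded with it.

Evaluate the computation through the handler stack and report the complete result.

Answer: (([0], ()), 4)

Step-by-step:
get @ H3 ⇒ 4
put(4) @ H3 ⇒ s:=4
H0 returns 0
H1 returns [0]
H2 returns ([0], ())
H3 returns (([0], ()), 4)
= (([0], ()), 4)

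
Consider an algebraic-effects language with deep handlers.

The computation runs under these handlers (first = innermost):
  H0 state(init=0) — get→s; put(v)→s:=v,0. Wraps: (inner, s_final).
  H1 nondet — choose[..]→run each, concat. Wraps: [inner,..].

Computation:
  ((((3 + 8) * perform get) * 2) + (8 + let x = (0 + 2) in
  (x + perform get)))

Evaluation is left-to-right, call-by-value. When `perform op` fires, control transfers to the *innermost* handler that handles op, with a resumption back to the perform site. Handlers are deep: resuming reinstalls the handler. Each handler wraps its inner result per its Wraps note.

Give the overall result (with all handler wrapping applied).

Answer: [(10, 0)]

Evaluation trace:
get @ H0 ⇒ 0
get @ H0 ⇒ 0
H0 returns (10, 0)
H1 returns [(10, 0)]
= [(10, 0)]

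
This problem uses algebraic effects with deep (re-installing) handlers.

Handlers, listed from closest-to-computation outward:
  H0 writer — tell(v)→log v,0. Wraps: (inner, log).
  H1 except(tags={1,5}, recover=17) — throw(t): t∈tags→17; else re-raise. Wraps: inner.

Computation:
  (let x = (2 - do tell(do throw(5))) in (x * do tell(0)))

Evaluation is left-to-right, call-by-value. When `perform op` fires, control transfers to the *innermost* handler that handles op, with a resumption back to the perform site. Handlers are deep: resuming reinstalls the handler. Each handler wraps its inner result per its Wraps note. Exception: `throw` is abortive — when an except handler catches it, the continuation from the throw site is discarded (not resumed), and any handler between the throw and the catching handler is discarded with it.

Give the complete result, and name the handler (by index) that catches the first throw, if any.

Answer: 17 ; first throw caught by: H1

Step-by-step:
throw(5) @ H1 caught ⇒ 17
= 17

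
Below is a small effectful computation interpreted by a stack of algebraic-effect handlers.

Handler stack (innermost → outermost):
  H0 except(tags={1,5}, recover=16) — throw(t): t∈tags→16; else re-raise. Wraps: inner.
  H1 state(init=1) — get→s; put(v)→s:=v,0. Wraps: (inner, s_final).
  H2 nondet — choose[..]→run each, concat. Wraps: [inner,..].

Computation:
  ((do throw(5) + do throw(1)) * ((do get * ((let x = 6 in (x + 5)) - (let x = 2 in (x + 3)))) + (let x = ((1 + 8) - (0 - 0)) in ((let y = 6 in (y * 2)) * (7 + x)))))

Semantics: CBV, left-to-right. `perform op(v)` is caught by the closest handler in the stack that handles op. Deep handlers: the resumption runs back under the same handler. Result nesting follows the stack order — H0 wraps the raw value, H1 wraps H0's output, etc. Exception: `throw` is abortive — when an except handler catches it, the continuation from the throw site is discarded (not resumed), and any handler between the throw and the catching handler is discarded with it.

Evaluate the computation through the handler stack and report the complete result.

Step-by-step:
throw(5) @ H0 caught ⇒ 16
H1 returns (16, 1)
H2 returns [(16, 1)]
= [(16, 1)]

Answer: [(16, 1)]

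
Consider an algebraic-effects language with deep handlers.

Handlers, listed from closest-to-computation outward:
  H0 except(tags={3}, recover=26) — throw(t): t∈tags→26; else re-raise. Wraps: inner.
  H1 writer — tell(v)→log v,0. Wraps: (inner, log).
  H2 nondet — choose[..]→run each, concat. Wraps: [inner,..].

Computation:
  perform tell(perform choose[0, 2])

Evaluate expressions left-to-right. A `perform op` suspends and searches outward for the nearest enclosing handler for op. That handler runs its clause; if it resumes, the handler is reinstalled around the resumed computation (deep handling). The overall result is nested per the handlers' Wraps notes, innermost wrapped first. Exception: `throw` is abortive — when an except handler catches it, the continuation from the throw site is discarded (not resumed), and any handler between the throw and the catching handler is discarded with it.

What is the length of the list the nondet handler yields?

Answer: 2

Working:
choose[0, 2] @ H2
  branch[0] choose=0:
    tell(0) @ H1 ⇒ log+=0
    H0 returns 0
    H1 returns (0, (0))
    H2 returns [(0, (0))]
  branch[1] choose=2:
    tell(2) @ H1 ⇒ log+=2
    H0 returns 0
    H1 returns (0, (2))
    H2 returns [(0, (2))]
= [(0, (0)), (0, (2))]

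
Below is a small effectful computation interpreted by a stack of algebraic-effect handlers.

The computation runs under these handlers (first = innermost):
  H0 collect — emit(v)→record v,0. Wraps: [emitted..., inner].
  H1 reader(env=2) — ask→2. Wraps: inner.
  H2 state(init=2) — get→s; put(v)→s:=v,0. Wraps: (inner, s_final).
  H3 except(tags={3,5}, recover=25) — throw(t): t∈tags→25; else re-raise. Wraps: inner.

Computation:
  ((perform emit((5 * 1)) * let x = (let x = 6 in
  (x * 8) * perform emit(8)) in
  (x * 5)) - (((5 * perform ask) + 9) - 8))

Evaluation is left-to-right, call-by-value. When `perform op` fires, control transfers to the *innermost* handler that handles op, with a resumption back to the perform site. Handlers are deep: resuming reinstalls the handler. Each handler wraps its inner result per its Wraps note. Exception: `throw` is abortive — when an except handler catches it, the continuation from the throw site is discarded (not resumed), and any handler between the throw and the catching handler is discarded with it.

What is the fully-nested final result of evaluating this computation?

Answer: ([5, 8, -11], 2)

Working:
emit(5) @ H0 ⇒ out+=5
emit(8) @ H0 ⇒ out+=8
ask @ H1 ⇒ 2
H0 returns [5, 8, -11]
H1 returns [5, 8, -11]
H2 returns ([5, 8, -11], 2)
H3 returns ([5, 8, -11], 2)
= ([5, 8, -11], 2)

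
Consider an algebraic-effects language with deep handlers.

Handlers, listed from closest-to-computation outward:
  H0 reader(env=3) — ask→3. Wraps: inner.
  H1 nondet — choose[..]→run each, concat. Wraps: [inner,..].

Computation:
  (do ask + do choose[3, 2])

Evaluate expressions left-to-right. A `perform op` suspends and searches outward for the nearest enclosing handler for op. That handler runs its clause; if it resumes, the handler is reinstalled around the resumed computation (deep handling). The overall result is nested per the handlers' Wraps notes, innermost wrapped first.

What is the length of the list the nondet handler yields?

Working:
ask @ H0 ⇒ 3
choose[3, 2] @ H1
  branch[0] choose=3:
    H0 returns 6
    H1 returns [6]
  branch[1] choose=2:
    H0 returns 5
    H1 returns [5]
= [6, 5]

Answer: 2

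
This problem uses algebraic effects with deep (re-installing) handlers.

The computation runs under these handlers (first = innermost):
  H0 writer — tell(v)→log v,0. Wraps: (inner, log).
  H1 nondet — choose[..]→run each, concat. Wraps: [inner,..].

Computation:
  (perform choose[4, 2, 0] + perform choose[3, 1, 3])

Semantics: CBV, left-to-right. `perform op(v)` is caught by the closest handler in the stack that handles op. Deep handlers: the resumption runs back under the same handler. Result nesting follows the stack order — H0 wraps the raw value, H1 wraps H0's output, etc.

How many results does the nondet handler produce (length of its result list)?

Step-by-step:
choose[4, 2, 0] @ H1
  branch[0] choose=4:
    choose[3, 1, 3] @ H1
      branch[0] choose=3:
        H0 returns (7, ())
        H1 returns [(7, ())]
      branch[1] choose=1:
        H0 returns (5, ())
        H1 returns [(5, ())]
      branch[2] choose=3:
        H0 returns (7, ())
        H1 returns [(7, ())]
  branch[1] choose=2:
    choose[3, 1, 3] @ H1
      branch[0] choose=3:
        H0 returns (5, ())
        H1 returns [(5, ())]
      branch[1] choose=1:
        H0 returns (3, ())
        H1 returns [(3, ())]
      branch[2] choose=3:
        H0 returns (5, ())
        H1 returns [(5, ())]
  branch[2] choose=0:
    choose[3, 1, 3] @ H1
      branch[0] choose=3:
        H0 returns (3, ())
        H1 returns [(3, ())]
      branch[1] choose=1:
        H0 returns (1, ())
        H1 returns [(1, ())]
      branch[2] choose=3:
        H0 returns (3, ())
        H1 returns [(3, ())]
= [(7, ()), (5, ()), (7, ()), (5, ()), (3, ()), (5, ()), (3, ()), (1, ()), (3, ())]

Answer: 9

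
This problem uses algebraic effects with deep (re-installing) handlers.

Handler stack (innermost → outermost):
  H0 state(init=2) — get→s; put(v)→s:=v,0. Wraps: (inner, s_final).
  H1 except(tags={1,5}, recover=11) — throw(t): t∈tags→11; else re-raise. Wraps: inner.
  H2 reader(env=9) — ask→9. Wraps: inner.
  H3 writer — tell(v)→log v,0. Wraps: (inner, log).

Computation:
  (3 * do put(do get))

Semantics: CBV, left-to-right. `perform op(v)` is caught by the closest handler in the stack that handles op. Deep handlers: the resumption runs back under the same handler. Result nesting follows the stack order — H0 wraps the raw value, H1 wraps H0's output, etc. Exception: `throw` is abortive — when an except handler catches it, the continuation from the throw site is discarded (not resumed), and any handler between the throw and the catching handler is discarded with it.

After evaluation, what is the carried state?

Evaluation trace:
get @ H0 ⇒ 2
put(2) @ H0 ⇒ s:=2
H0 returns (0, 2)
H1 returns (0, 2)
H2 returns (0, 2)
H3 returns ((0, 2), ())
= ((0, 2), ())

Answer: 2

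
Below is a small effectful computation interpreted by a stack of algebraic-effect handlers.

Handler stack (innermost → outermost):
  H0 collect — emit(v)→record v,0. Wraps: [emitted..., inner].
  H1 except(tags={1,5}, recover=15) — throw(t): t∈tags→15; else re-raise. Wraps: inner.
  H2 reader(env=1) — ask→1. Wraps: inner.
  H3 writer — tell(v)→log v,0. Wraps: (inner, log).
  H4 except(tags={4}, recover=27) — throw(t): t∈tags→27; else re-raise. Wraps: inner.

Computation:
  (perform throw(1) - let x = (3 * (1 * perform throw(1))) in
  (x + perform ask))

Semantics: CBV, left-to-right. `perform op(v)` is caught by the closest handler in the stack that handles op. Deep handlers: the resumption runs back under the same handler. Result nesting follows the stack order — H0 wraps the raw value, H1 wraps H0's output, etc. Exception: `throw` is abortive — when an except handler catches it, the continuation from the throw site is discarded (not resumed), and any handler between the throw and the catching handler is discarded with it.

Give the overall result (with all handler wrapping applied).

Evaluation trace:
throw(1) @ H1 caught ⇒ 15
H2 returns 15
H3 returns (15, ())
H4 returns (15, ())
= (15, ())

Answer: (15, ())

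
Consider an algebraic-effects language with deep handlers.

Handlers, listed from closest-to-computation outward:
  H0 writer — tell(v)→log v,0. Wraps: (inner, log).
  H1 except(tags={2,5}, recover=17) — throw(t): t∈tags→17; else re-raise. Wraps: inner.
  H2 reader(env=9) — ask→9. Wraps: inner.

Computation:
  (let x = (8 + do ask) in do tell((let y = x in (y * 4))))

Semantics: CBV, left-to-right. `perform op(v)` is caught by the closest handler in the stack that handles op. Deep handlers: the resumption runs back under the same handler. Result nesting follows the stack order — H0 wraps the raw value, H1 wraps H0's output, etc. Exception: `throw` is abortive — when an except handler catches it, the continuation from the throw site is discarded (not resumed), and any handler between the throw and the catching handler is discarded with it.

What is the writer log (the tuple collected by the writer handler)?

Answer: (68)

Working:
ask @ H2 ⇒ 9
tell(68) @ H0 ⇒ log+=68
H0 returns (0, (68))
H1 returns (0, (68))
H2 returns (0, (68))
= (0, (68))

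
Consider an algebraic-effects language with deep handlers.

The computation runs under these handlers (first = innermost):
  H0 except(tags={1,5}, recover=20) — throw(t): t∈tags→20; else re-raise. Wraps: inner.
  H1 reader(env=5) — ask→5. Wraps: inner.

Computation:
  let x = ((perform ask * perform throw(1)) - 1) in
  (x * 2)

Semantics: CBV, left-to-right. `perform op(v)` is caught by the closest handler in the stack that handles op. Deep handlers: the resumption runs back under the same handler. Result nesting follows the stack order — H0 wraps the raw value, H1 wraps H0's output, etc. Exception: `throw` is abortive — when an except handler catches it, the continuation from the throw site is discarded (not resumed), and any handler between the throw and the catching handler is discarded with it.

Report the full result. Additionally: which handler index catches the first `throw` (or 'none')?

Answer: 20 ; first throw caught by: H0

Step-by-step:
ask @ H1 ⇒ 5
throw(1) @ H0 caught ⇒ 20
H1 returns 20
= 20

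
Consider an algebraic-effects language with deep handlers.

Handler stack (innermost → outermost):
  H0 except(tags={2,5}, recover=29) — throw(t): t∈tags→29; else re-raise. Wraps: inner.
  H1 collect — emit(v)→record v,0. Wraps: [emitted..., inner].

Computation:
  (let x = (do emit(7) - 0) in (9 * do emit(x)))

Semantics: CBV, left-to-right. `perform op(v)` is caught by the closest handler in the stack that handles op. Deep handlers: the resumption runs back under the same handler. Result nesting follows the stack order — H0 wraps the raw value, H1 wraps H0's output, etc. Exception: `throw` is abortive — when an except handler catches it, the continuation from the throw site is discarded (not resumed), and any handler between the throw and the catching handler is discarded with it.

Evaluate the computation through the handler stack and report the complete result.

Working:
emit(7) @ H1 ⇒ out+=7
emit(0) @ H1 ⇒ out+=0
H0 returns 0
H1 returns [7, 0, 0]
= [7, 0, 0]

Answer: [7, 0, 0]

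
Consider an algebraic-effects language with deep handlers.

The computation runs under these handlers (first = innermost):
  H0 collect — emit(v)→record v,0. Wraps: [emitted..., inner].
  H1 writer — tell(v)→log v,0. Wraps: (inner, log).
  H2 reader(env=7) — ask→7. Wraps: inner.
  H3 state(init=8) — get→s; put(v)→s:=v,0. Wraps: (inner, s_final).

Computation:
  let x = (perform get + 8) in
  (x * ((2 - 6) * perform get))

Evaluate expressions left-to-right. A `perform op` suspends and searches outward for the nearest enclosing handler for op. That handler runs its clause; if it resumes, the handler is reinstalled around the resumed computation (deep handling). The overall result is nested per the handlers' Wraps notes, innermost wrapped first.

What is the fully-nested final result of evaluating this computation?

Answer: (([-512], ()), 8)

Working:
get @ H3 ⇒ 8
get @ H3 ⇒ 8
H0 returns [-512]
H1 returns ([-512], ())
H2 returns ([-512], ())
H3 returns (([-512], ()), 8)
= (([-512], ()), 8)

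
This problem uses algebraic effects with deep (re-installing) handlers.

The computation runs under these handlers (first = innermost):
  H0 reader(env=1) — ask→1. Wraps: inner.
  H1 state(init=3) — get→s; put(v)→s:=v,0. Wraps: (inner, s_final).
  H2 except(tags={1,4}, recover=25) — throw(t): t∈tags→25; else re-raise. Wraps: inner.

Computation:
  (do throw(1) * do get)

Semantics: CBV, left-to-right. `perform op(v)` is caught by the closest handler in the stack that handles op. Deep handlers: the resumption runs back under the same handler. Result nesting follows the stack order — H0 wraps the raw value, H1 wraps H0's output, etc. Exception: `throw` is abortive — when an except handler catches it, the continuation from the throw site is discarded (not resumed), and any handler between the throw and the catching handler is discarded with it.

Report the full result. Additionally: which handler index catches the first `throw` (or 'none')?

Answer: 25 ; first throw caught by: H2

Evaluation trace:
throw(1) @ H2 caught ⇒ 25
= 25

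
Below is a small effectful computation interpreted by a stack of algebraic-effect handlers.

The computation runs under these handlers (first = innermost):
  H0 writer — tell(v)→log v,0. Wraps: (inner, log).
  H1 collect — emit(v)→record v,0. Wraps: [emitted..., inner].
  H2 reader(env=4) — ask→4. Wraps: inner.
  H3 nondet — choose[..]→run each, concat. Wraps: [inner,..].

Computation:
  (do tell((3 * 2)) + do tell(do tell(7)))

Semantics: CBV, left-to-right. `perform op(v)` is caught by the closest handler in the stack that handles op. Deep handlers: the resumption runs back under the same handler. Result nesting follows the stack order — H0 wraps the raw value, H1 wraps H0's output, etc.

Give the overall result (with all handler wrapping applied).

Evaluation trace:
tell(6) @ H0 ⇒ log+=6
tell(7) @ H0 ⇒ log+=7
tell(0) @ H0 ⇒ log+=0
H0 returns (0, (6, 7, 0))
H1 returns [(0, (6, 7, 0))]
H2 returns [(0, (6, 7, 0))]
H3 returns [[(0, (6, 7, 0))]]
= [[(0, (6, 7, 0))]]

Answer: [[(0, (6, 7, 0))]]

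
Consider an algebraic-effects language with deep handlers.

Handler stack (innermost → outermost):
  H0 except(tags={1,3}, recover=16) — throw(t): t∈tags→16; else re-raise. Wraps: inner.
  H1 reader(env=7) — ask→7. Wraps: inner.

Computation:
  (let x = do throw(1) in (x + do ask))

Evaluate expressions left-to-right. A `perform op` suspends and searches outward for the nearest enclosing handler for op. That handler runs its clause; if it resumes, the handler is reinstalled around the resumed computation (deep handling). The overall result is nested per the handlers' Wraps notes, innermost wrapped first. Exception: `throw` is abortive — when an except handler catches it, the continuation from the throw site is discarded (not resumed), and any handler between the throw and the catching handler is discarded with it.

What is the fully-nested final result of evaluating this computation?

Step-by-step:
throw(1) @ H0 caught ⇒ 16
H1 returns 16
= 16

Answer: 16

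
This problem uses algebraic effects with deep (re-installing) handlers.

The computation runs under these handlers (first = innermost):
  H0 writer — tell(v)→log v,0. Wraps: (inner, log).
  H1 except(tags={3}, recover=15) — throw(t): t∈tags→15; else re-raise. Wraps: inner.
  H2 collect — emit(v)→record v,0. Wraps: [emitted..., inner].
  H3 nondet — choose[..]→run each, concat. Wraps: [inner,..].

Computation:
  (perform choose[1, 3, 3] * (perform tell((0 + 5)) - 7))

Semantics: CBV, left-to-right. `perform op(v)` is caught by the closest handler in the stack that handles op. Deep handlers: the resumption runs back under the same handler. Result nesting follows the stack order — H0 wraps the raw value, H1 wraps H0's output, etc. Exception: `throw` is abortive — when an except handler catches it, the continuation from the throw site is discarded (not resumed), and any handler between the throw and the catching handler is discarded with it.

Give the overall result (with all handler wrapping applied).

Step-by-step:
choose[1, 3, 3] @ H3
  branch[0] choose=1:
    tell(5) @ H0 ⇒ log+=5
    H0 returns (-7, (5))
    H1 returns (-7, (5))
    H2 returns [(-7, (5))]
    H3 returns [[(-7, (5))]]
  branch[1] choose=3:
    tell(5) @ H0 ⇒ log+=5
    H0 returns (-21, (5))
    H1 returns (-21, (5))
    H2 returns [(-21, (5))]
    H3 returns [[(-21, (5))]]
  branch[2] choose=3:
    tell(5) @ H0 ⇒ log+=5
    H0 returns (-21, (5))
    H1 returns (-21, (5))
    H2 returns [(-21, (5))]
    H3 returns [[(-21, (5))]]
= [[(-7, (5))], [(-21, (5))], [(-21, (5))]]

Answer: [[(-7, (5))], [(-21, (5))], [(-21, (5))]]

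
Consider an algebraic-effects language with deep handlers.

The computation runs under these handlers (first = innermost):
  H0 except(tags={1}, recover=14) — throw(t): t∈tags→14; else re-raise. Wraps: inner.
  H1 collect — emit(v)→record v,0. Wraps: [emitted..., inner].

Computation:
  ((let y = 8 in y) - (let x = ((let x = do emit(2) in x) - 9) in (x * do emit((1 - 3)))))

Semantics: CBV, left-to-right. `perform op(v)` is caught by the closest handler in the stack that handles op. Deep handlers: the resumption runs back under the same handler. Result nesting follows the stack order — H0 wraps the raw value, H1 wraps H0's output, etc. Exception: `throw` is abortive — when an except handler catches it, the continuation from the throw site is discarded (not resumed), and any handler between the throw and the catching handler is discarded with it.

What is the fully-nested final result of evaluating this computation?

Evaluation trace:
emit(2) @ H1 ⇒ out+=2
emit(-2) @ H1 ⇒ out+=-2
H0 returns 8
H1 returns [2, -2, 8]
= [2, -2, 8]

Answer: [2, -2, 8]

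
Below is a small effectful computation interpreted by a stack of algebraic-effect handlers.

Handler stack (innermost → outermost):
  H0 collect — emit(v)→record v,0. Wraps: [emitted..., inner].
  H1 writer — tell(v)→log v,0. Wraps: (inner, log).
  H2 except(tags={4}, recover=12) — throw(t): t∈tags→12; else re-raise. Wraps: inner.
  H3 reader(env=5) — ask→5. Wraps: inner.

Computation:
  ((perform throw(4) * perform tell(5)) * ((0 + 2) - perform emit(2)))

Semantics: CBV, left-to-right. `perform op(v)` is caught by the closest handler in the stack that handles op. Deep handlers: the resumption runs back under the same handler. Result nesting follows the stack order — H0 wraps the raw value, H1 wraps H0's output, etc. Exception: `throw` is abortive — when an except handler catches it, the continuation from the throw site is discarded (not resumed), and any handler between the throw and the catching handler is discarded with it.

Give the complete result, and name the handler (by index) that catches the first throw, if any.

Step-by-step:
throw(4) @ H2 caught ⇒ 12
H3 returns 12
= 12

Answer: 12 ; first throw caught by: H2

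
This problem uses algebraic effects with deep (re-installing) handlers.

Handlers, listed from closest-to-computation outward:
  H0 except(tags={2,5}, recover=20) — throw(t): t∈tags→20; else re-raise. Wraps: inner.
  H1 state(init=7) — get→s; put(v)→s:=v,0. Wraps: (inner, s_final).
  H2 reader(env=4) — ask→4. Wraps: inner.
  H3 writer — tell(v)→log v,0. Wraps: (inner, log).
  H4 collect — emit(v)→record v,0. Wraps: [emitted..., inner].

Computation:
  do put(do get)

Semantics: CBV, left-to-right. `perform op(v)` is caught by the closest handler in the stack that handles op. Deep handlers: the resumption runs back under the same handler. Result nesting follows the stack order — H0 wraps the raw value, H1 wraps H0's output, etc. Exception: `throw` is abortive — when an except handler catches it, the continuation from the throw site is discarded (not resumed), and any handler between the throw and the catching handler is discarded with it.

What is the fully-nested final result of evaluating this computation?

Answer: [((0, 7), ())]

Evaluation trace:
get @ H1 ⇒ 7
put(7) @ H1 ⇒ s:=7
H0 returns 0
H1 returns (0, 7)
H2 returns (0, 7)
H3 returns ((0, 7), ())
H4 returns [((0, 7), ())]
= [((0, 7), ())]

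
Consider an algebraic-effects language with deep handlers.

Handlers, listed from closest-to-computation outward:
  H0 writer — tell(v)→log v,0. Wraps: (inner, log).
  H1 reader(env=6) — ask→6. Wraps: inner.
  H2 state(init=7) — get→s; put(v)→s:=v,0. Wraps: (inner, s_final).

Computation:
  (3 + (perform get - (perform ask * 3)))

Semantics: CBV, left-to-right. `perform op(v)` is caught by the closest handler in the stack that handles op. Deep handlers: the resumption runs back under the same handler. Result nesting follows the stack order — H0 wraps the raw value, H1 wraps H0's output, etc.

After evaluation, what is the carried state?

Step-by-step:
get @ H2 ⇒ 7
ask @ H1 ⇒ 6
H0 returns (-8, ())
H1 returns (-8, ())
H2 returns ((-8, ()), 7)
= ((-8, ()), 7)

Answer: 7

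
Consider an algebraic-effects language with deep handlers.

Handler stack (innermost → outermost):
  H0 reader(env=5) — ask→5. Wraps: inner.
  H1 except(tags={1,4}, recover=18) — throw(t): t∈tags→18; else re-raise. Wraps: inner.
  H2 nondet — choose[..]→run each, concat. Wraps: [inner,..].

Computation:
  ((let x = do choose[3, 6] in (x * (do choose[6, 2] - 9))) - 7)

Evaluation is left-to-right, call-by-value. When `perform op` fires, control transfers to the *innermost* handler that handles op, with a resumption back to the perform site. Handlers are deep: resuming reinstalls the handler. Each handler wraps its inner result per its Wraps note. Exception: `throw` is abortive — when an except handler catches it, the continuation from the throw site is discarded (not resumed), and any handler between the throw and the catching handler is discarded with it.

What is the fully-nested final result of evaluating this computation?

Step-by-step:
choose[3, 6] @ H2
  branch[0] choose=3:
    choose[6, 2] @ H2
      branch[0] choose=6:
        H0 returns -16
        H1 returns -16
        H2 returns [-16]
      branch[1] choose=2:
        H0 returns -28
        H1 returns -28
        H2 returns [-28]
  branch[1] choose=6:
    choose[6, 2] @ H2
      branch[0] choose=6:
        H0 returns -25
        H1 returns -25
        H2 returns [-25]
      branch[1] choose=2:
        H0 returns -49
        H1 returns -49
        H2 returns [-49]
= [-16, -28, -25, -49]

Answer: [-16, -28, -25, -49]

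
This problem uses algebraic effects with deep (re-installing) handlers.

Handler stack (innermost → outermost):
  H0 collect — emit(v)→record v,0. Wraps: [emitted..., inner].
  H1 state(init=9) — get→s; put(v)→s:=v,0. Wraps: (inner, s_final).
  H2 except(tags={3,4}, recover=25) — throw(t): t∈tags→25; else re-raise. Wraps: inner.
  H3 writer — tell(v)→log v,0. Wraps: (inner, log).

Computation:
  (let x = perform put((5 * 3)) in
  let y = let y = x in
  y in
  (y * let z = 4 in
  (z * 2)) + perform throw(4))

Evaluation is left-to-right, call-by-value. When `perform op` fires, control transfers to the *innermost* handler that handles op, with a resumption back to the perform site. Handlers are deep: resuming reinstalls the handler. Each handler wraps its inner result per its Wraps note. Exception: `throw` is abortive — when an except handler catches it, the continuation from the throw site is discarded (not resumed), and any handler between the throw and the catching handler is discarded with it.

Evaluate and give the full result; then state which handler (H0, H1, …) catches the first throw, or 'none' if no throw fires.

Working:
put(15) @ H1 ⇒ s:=15
throw(4) @ H2 caught ⇒ 25
H3 returns (25, ())
= (25, ())

Answer: (25, ()) ; first throw caught by: H2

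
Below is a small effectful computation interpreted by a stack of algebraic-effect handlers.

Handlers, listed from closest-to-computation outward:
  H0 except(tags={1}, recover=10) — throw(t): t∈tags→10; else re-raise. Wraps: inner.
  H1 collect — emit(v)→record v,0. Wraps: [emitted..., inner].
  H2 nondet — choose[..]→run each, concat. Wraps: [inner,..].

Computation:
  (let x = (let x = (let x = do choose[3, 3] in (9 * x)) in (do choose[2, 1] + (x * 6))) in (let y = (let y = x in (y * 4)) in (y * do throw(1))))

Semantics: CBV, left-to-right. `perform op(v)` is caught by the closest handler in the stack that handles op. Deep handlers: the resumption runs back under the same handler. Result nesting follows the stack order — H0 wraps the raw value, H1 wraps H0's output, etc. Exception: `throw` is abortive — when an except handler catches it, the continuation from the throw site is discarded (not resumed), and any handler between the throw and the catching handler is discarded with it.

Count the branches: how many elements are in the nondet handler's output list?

Answer: 4

Evaluation trace:
choose[3, 3] @ H2
  branch[0] choose=3:
    choose[2, 1] @ H2
      branch[0] choose=2:
        throw(1) @ H0 caught ⇒ 10
        H1 returns [10]
        H2 returns [[10]]
      branch[1] choose=1:
        throw(1) @ H0 caught ⇒ 10
        H1 returns [10]
        H2 returns [[10]]
  branch[1] choose=3:
    choose[2, 1] @ H2
      branch[0] choose=2:
        throw(1) @ H0 caught ⇒ 10
        H1 returns [10]
        H2 returns [[10]]
      branch[1] choose=1:
        throw(1) @ H0 caught ⇒ 10
        H1 returns [10]
        H2 returns [[10]]
= [[10], [10], [10], [10]]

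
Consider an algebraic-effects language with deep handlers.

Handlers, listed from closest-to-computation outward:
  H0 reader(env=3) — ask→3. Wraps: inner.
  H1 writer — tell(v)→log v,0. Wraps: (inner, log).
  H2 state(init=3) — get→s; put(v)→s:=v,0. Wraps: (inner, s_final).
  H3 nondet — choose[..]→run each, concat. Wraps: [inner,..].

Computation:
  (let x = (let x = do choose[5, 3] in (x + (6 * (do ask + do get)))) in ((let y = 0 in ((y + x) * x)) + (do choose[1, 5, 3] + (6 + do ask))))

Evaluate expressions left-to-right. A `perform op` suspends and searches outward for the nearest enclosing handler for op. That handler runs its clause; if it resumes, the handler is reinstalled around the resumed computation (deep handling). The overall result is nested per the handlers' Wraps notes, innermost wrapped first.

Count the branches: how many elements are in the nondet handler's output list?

Answer: 6

Step-by-step:
choose[5, 3] @ H3
  branch[0] choose=5:
    ask @ H0 ⇒ 3
    get @ H2 ⇒ 3
    choose[1, 5, 3] @ H3
      branch[0] choose=1:
        ask @ H0 ⇒ 3
        H0 returns 1691
        H1 returns (1691, ())
        H2 returns ((1691, ()), 3)
        H3 returns [((1691, ()), 3)]
      branch[1] choose=5:
        ask @ H0 ⇒ 3
        H0 returns 1695
        H1 returns (1695, ())
        H2 returns ((1695, ()), 3)
        H3 returns [((1695, ()), 3)]
      branch[2] choose=3:
        ask @ H0 ⇒ 3
        H0 returns 1693
        H1 returns (1693, ())
        H2 returns ((1693, ()), 3)
        H3 returns [((1693, ()), 3)]
  branch[1] choose=3:
    ask @ H0 ⇒ 3
    get @ H2 ⇒ 3
    choose[1, 5, 3] @ H3
      branch[0] choose=1:
        ask @ H0 ⇒ 3
        H0 returns 1531
        H1 returns (1531, ())
        H2 returns ((1531, ()), 3)
        H3 returns [((1531, ()), 3)]
      branch[1] choose=5:
        ask @ H0 ⇒ 3
        H0 returns 1535
        H1 returns (1535, ())
        H2 returns ((1535, ()), 3)
        H3 returns [((1535, ()), 3)]
      branch[2] choose=3:
        ask @ H0 ⇒ 3
        H0 returns 1533
        H1 returns (1533, ())
        H2 returns ((1533, ()), 3)
        H3 returns [((1533, ()), 3)]
= [((1691, ()), 3), ((1695, ()), 3), ((1693, ()), 3), ((1531, ()), 3), ((1535, ()), 3), ((1533, ()), 3)]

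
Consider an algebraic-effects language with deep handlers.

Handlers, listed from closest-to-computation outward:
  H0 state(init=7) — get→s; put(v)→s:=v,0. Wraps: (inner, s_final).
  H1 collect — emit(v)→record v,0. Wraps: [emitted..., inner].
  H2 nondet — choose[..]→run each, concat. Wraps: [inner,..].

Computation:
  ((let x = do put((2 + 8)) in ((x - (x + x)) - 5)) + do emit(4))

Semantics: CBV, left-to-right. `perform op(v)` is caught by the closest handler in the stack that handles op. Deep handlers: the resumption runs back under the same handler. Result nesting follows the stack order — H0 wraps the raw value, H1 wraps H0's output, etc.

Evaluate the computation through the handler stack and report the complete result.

Step-by-step:
put(10) @ H0 ⇒ s:=10
emit(4) @ H1 ⇒ out+=4
H0 returns (-5, 10)
H1 returns [4, (-5, 10)]
H2 returns [[4, (-5, 10)]]
= [[4, (-5, 10)]]

Answer: [[4, (-5, 10)]]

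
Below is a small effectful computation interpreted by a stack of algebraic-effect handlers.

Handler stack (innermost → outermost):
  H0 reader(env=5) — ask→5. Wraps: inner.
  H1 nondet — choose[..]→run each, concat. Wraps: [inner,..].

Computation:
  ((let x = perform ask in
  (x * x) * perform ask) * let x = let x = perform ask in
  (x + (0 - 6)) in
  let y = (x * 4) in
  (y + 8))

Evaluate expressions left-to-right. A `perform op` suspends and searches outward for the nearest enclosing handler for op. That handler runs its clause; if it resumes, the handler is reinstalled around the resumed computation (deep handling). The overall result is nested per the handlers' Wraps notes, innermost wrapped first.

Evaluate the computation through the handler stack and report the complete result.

Working:
ask @ H0 ⇒ 5
ask @ H0 ⇒ 5
ask @ H0 ⇒ 5
H0 returns 500
H1 returns [500]
= [500]

Answer: [500]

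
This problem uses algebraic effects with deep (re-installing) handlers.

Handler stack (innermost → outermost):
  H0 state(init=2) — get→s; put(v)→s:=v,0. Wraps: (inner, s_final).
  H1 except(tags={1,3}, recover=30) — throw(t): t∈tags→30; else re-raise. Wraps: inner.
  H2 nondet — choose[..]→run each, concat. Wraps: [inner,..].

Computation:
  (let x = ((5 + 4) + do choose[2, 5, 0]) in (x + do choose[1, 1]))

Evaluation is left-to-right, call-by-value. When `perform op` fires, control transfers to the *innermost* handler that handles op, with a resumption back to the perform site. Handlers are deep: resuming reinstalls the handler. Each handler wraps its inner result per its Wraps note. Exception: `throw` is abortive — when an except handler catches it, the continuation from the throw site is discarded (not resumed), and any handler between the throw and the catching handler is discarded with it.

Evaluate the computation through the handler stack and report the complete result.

Step-by-step:
choose[2, 5, 0] @ H2
  branch[0] choose=2:
    choose[1, 1] @ H2
      branch[0] choose=1:
        H0 returns (12, 2)
        H1 returns (12, 2)
        H2 returns [(12, 2)]
      branch[1] choose=1:
        H0 returns (12, 2)
        H1 returns (12, 2)
        H2 returns [(12, 2)]
  branch[1] choose=5:
    choose[1, 1] @ H2
      branch[0] choose=1:
        H0 returns (15, 2)
        H1 returns (15, 2)
        H2 returns [(15, 2)]
      branch[1] choose=1:
        H0 returns (15, 2)
        H1 returns (15, 2)
        H2 returns [(15, 2)]
  branch[2] choose=0:
    choose[1, 1] @ H2
      branch[0] choose=1:
        H0 returns (10, 2)
        H1 returns (10, 2)
        H2 returns [(10, 2)]
      branch[1] choose=1:
        H0 returns (10, 2)
        H1 returns (10, 2)
        H2 returns [(10, 2)]
= [(12, 2), (12, 2), (15, 2), (15, 2), (10, 2), (10, 2)]

Answer: [(12, 2), (12, 2), (15, 2), (15, 2), (10, 2), (10, 2)]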